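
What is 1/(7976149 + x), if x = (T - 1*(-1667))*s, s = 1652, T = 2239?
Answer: 1/14428861 ≈ 6.9306e-8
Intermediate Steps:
x = 6452712 (x = (2239 - 1*(-1667))*1652 = (2239 + 1667)*1652 = 3906*1652 = 6452712)
1/(7976149 + x) = 1/(7976149 + 6452712) = 1/14428861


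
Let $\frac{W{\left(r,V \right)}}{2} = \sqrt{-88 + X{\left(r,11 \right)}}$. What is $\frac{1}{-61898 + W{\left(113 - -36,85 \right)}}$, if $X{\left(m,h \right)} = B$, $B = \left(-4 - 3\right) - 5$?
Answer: $- \frac{30949}{1915681402} - \frac{5 i}{957840701} \approx -1.6156 \cdot 10^{-5} - 5.2201 \cdot 10^{-9} i$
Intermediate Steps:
$B = -12$ ($B = -7 - 5 = -12$)
$X{\left(m,h \right)} = -12$
$W{\left(r,V \right)} = 20 i$ ($W{\left(r,V \right)} = 2 \sqrt{-88 - 12} = 2 \sqrt{-100} = 2 \cdot 10 i = 20 i$)
$\frac{1}{-61898 + W{\left(113 - -36,85 \right)}} = \frac{1}{-61898 + 20 i} = \frac{-61898 - 20 i}{3831362804}$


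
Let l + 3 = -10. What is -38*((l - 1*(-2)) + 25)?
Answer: -532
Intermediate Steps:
l = -13 (l = -3 - 10 = -13)
-38*((l - 1*(-2)) + 25) = -38*((-13 - 1*(-2)) + 25) = -38*((-13 + 2) + 25) = -38*(-11 + 25) = -38*14 = -532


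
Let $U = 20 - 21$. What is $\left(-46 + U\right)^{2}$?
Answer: $2209$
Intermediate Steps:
$U = -1$ ($U = 20 - 21 = -1$)
$\left(-46 + U\right)^{2} = \left(-46 - 1\right)^{2} = \left(-47\right)^{2} = 2209$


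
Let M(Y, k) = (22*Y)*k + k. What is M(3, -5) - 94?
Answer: -429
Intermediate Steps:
M(Y, k) = k + 22*Y*k (M(Y, k) = 22*Y*k + k = k + 22*Y*k)
M(3, -5) - 94 = -5*(1 + 22*3) - 94 = -5*(1 + 66) - 94 = -5*67 - 94 = -335 - 94 = -429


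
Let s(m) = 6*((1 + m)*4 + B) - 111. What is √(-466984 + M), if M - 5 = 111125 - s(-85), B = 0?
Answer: 9*I*√4367 ≈ 594.75*I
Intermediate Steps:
s(m) = -87 + 24*m (s(m) = 6*((1 + m)*4 + 0) - 111 = 6*((4 + 4*m) + 0) - 111 = 6*(4 + 4*m) - 111 = (24 + 24*m) - 111 = -87 + 24*m)
M = 113257 (M = 5 + (111125 - (-87 + 24*(-85))) = 5 + (111125 - (-87 - 2040)) = 5 + (111125 - 1*(-2127)) = 5 + (111125 + 2127) = 5 + 113252 = 113257)
√(-466984 + M) = √(-466984 + 113257) = √(-353727) = 9*I*√4367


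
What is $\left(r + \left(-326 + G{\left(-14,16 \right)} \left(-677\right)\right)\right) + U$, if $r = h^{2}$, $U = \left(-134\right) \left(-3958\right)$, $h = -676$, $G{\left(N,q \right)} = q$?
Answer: $976190$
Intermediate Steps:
$U = 530372$
$r = 456976$ ($r = \left(-676\right)^{2} = 456976$)
$\left(r + \left(-326 + G{\left(-14,16 \right)} \left(-677\right)\right)\right) + U = \left(456976 + \left(-326 + 16 \left(-677\right)\right)\right) + 530372 = \left(456976 - 11158\right) + 530372 = 445818 + 530372 = 976190$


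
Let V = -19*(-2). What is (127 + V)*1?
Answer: 165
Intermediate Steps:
V = 38
(127 + V)*1 = (127 + 38)*1 = 165*1 = 165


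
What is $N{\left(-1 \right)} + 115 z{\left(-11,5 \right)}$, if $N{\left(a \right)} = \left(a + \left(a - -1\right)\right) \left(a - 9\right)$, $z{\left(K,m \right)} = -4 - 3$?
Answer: $-795$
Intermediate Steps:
$z{\left(K,m \right)} = -7$ ($z{\left(K,m \right)} = -4 - 3 = -7$)
$N{\left(a \right)} = \left(1 + 2 a\right) \left(-9 + a\right)$ ($N{\left(a \right)} = \left(a + \left(a + 1\right)\right) \left(-9 + a\right) = \left(a + \left(1 + a\right)\right) \left(-9 + a\right) = \left(1 + 2 a\right) \left(-9 + a\right)$)
$N{\left(-1 \right)} + 115 z{\left(-11,5 \right)} = \left(-9 - -17 + 2 \left(-1\right)^{2}\right) + 115 \left(-7\right) = \left(-9 + 17 + 2 \cdot 1\right) - 805 = \left(-9 + 17 + 2\right) - 805 = 10 - 805 = -795$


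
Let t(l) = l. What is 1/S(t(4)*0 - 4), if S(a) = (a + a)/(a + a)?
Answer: 1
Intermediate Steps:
S(a) = 1 (S(a) = (2*a)/((2*a)) = (2*a)*(1/(2*a)) = 1)
1/S(t(4)*0 - 4) = 1/1 = 1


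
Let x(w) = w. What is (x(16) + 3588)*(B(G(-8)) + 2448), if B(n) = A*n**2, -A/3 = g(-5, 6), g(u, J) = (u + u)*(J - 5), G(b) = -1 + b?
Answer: 17580312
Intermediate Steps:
g(u, J) = 2*u*(-5 + J) (g(u, J) = (2*u)*(-5 + J) = 2*u*(-5 + J))
A = 30 (A = -6*(-5)*(-5 + 6) = -6*(-5) = -3*(-10) = 30)
B(n) = 30*n**2
(x(16) + 3588)*(B(G(-8)) + 2448) = (16 + 3588)*(30*(-1 - 8)**2 + 2448) = 3604*(30*(-9)**2 + 2448) = 3604*(30*81 + 2448) = 3604*(2430 + 2448) = 3604*4878 = 17580312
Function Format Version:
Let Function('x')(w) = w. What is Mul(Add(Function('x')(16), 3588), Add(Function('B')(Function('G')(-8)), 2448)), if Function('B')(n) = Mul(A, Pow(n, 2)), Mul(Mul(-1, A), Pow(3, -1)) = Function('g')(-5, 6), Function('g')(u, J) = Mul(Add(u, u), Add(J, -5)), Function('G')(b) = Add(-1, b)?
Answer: 17580312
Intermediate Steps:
Function('g')(u, J) = Mul(2, u, Add(-5, J)) (Function('g')(u, J) = Mul(Mul(2, u), Add(-5, J)) = Mul(2, u, Add(-5, J)))
A = 30 (A = Mul(-3, Mul(2, -5, Add(-5, 6))) = Mul(-3, Mul(2, -5, 1)) = Mul(-3, -10) = 30)
Function('B')(n) = Mul(30, Pow(n, 2))
Mul(Add(Function('x')(16), 3588), Add(Function('B')(Function('G')(-8)), 2448)) = Mul(Add(16, 3588), Add(Mul(30, Pow(Add(-1, -8), 2)), 2448)) = Mul(3604, Add(Mul(30, Pow(-9, 2)), 2448)) = Mul(3604, Add(Mul(30, 81), 2448)) = Mul(3604, Add(2430, 2448)) = Mul(3604, 4878) = 17580312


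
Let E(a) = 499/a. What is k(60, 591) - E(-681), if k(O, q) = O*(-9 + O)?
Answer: 2084359/681 ≈ 3060.7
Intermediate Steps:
k(60, 591) - E(-681) = 60*(-9 + 60) - 499/(-681) = 60*51 - 499*(-1)/681 = 3060 - 1*(-499/681) = 3060 + 499/681 = 2084359/681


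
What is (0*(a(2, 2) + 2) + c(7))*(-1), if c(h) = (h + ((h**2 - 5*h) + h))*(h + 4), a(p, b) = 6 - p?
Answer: -308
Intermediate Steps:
c(h) = (4 + h)*(h**2 - 3*h) (c(h) = (h + (h**2 - 4*h))*(4 + h) = (h**2 - 3*h)*(4 + h) = (4 + h)*(h**2 - 3*h))
(0*(a(2, 2) + 2) + c(7))*(-1) = (0*((6 - 1*2) + 2) + 7*(-12 + 7 + 7**2))*(-1) = (0*((6 - 2) + 2) + 7*(-12 + 7 + 49))*(-1) = (0*(4 + 2) + 7*44)*(-1) = (0*6 + 308)*(-1) = (0 + 308)*(-1) = 308*(-1) = -308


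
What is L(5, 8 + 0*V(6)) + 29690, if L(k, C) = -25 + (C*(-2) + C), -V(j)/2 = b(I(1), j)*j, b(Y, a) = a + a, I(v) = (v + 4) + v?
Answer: 29657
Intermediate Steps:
I(v) = 4 + 2*v (I(v) = (4 + v) + v = 4 + 2*v)
b(Y, a) = 2*a
V(j) = -4*j**2 (V(j) = -2*2*j*j = -4*j**2)
L(k, C) = -25 - C (L(k, C) = -25 + (-2*C + C) = -25 - C)
L(5, 8 + 0*V(6)) + 29690 = (-25 - (8 + 0*(-4*6**2))) + 29690 = (-25 - (8 + 0*(-4*36))) + 29690 = (-25 - (8 + 0*(-144))) + 29690 = (-25 - (8 + 0)) + 29690 = (-25 - 1*8) + 29690 = (-25 - 8) + 29690 = -33 + 29690 = 29657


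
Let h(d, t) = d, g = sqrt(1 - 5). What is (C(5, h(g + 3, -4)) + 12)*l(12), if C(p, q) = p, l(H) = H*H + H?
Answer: 2652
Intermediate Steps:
g = 2*I (g = sqrt(-4) = 2*I ≈ 2.0*I)
l(H) = H + H**2 (l(H) = H**2 + H = H + H**2)
(C(5, h(g + 3, -4)) + 12)*l(12) = (5 + 12)*(12*(1 + 12)) = 17*(12*13) = 17*156 = 2652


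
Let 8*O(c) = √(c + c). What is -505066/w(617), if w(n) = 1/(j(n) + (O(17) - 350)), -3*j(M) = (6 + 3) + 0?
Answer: 178288298 - 252533*√34/4 ≈ 1.7792e+8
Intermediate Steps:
O(c) = √2*√c/8 (O(c) = √(c + c)/8 = √(2*c)/8 = (√2*√c)/8 = √2*√c/8)
j(M) = -3 (j(M) = -((6 + 3) + 0)/3 = -(9 + 0)/3 = -⅓*9 = -3)
w(n) = 1/(-353 + √34/8) (w(n) = 1/(-3 + (√2*√17/8 - 350)) = 1/(-3 + (√34/8 - 350)) = 1/(-3 + (-350 + √34/8)) = 1/(-353 + √34/8))
-505066/w(617) = -505066/(-11296/3987471 - 4*√34/3987471)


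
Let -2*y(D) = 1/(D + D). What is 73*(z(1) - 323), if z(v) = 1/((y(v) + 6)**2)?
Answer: -12472123/529 ≈ -23577.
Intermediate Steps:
y(D) = -1/(4*D) (y(D) = -1/(2*(D + D)) = -1/(2*D)/2 = -1/(4*D))
z(v) = (6 - 1/(4*v))**(-2) (z(v) = 1/((-1/(4*v) + 6)**2) = 1/((6 - 1/(4*v))**2) = (6 - 1/(4*v))**(-2))
73*(z(1) - 323) = 73*(16*1**2/(-1 + 24*1)**2 - 323) = 73*(16*1/(-1 + 24)**2 - 323) = 73*(16*1/23**2 - 323) = 73*(16*1*(1/529) - 323) = 73*(16/529 - 323) = 73*(-170851/529) = -12472123/529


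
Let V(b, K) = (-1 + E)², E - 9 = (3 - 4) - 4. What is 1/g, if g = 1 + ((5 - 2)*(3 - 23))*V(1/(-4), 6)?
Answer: -1/539 ≈ -0.0018553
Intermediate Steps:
E = 4 (E = 9 + ((3 - 4) - 4) = 9 + (-1 - 4) = 9 - 5 = 4)
V(b, K) = 9 (V(b, K) = (-1 + 4)² = 3² = 9)
g = -539 (g = 1 + ((5 - 2)*(3 - 23))*9 = 1 + (3*(-20))*9 = 1 - 60*9 = 1 - 540 = -539)
1/g = 1/(-539) = -1/539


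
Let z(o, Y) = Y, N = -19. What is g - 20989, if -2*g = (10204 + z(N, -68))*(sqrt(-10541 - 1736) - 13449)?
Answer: 68138543 - 5068*I*sqrt(12277) ≈ 6.8138e+7 - 5.6154e+5*I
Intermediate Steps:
g = 68159532 - 5068*I*sqrt(12277) (g = -(10204 - 68)*(sqrt(-10541 - 1736) - 13449)/2 = -5068*(sqrt(-12277) - 13449) = -5068*(I*sqrt(12277) - 13449) = -5068*(-13449 + I*sqrt(12277)) = -(-136319064 + 10136*I*sqrt(12277))/2 = 68159532 - 5068*I*sqrt(12277) ≈ 6.8159e+7 - 5.6154e+5*I)
g - 20989 = (68159532 - 5068*I*sqrt(12277)) - 20989 = 68138543 - 5068*I*sqrt(12277)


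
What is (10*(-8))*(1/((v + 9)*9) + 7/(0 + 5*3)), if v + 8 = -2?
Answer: -256/9 ≈ -28.444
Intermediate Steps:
v = -10 (v = -8 - 2 = -10)
(10*(-8))*(1/((v + 9)*9) + 7/(0 + 5*3)) = (10*(-8))*(1/((-10 + 9)*9) + 7/(0 + 5*3)) = -80*((⅑)/(-1) + 7/(0 + 15)) = -80*(-1*⅑ + 7/15) = -80*(-⅑ + 7*(1/15)) = -80*(-⅑ + 7/15) = -80*16/45 = -256/9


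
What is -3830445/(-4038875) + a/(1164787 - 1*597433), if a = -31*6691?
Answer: 267094160231/458294377350 ≈ 0.58280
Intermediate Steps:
a = -207421
-3830445/(-4038875) + a/(1164787 - 1*597433) = -3830445/(-4038875) - 207421/(1164787 - 1*597433) = -3830445*(-1/4038875) - 207421/(1164787 - 597433) = 766089/807775 - 207421/567354 = 267094160231/458294377350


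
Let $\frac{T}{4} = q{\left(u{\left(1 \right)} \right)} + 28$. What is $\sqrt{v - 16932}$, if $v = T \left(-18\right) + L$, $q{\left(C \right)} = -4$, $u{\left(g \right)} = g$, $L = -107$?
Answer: $7 i \sqrt{383} \approx 136.99 i$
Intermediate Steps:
$T = 96$ ($T = 4 \left(-4 + 28\right) = 4 \cdot 24 = 96$)
$v = -1835$ ($v = 96 \left(-18\right) - 107 = -1728 - 107 = -1835$)
$\sqrt{v - 16932} = \sqrt{-1835 - 16932} = \sqrt{-18767} = 7 i \sqrt{383}$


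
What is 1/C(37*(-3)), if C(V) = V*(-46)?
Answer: 1/5106 ≈ 0.00019585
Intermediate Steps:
C(V) = -46*V
1/C(37*(-3)) = 1/(-1702*(-3)) = 1/(-46*(-111)) = 1/5106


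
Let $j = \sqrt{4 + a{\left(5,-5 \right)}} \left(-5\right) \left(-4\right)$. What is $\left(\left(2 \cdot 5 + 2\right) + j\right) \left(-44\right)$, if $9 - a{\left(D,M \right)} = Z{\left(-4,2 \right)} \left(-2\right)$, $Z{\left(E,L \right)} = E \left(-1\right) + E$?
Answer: $-528 - 880 \sqrt{13} \approx -3700.9$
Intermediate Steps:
$Z{\left(E,L \right)} = 0$ ($Z{\left(E,L \right)} = - E + E = 0$)
$a{\left(D,M \right)} = 9$ ($a{\left(D,M \right)} = 9 - 0 \left(-2\right) = 9 - 0 = 9 + 0 = 9$)
$j = 20 \sqrt{13}$ ($j = \sqrt{4 + 9} \left(-5\right) \left(-4\right) = \sqrt{13} \left(-5\right) \left(-4\right) = - 5 \sqrt{13} \left(-4\right) = 20 \sqrt{13} \approx 72.111$)
$\left(\left(2 \cdot 5 + 2\right) + j\right) \left(-44\right) = \left(\left(2 \cdot 5 + 2\right) + 20 \sqrt{13}\right) \left(-44\right) = \left(\left(10 + 2\right) + 20 \sqrt{13}\right) \left(-44\right) = \left(12 + 20 \sqrt{13}\right) \left(-44\right) = -528 - 880 \sqrt{13}$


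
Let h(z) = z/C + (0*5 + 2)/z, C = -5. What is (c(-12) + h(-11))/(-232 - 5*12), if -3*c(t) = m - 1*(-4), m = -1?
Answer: -14/4015 ≈ -0.0034869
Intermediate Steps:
c(t) = -1 (c(t) = -(-1 - 1*(-4))/3 = -(-1 + 4)/3 = -⅓*3 = -1)
h(z) = 2/z - z/5 (h(z) = z/(-5) + (0*5 + 2)/z = z*(-⅕) + (0 + 2)/z = -z/5 + 2/z = 2/z - z/5)
(c(-12) + h(-11))/(-232 - 5*12) = (-1 + (2/(-11) - ⅕*(-11)))/(-232 - 5*12) = (-1 + (2*(-1/11) + 11/5))/(-232 - 60) = (-1 + (-2/11 + 11/5))/(-292) = (-1 + 111/55)*(-1/292) = (56/55)*(-1/292) = -14/4015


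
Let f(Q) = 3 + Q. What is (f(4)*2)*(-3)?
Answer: -42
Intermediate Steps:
(f(4)*2)*(-3) = ((3 + 4)*2)*(-3) = (7*2)*(-3) = 14*(-3) = -42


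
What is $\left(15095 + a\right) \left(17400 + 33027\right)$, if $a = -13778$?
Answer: $66412359$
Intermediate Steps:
$\left(15095 + a\right) \left(17400 + 33027\right) = \left(15095 - 13778\right) \left(17400 + 33027\right) = 1317 \cdot 50427 = 66412359$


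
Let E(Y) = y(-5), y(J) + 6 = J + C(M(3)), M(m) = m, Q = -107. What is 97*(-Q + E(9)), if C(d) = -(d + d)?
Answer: 8730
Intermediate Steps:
C(d) = -2*d
y(J) = -12 + J (y(J) = -6 + (J - 2*3) = -6 + (J - 6) = -6 + (-6 + J) = -12 + J)
E(Y) = -17 (E(Y) = -12 - 5 = -17)
97*(-Q + E(9)) = 97*(-1*(-107) - 17) = 97*(107 - 17) = 97*90 = 8730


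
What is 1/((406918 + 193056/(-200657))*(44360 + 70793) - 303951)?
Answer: 200657/9402268063220903 ≈ 2.1341e-11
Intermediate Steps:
1/((406918 + 193056/(-200657))*(44360 + 70793) - 303951) = 1/((406918 + 193056*(-1/200657))*115153 - 303951) = 1/((406918 - 193056/200657)*115153 - 303951) = 1/((81650752070/200657)*115153 - 303951) = 1/(9402329053116710/200657 - 303951) = 1/(9402268063220903/200657) = 200657/9402268063220903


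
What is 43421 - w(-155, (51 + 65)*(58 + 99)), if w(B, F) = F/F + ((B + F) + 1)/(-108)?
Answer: 2353709/54 ≈ 43587.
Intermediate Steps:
w(B, F) = 107/108 - B/108 - F/108 (w(B, F) = 1 + (1 + B + F)*(-1/108) = 1 + (-1/108 - B/108 - F/108) = 107/108 - B/108 - F/108)
43421 - w(-155, (51 + 65)*(58 + 99)) = 43421 - (107/108 - 1/108*(-155) - (51 + 65)*(58 + 99)/108) = 43421 - (107/108 + 155/108 - 29*157/27) = 43421 - (107/108 + 155/108 - 1/108*18212) = 43421 - (107/108 + 155/108 - 4553/27) = 43421 - 1*(-8975/54) = 43421 + 8975/54 = 2353709/54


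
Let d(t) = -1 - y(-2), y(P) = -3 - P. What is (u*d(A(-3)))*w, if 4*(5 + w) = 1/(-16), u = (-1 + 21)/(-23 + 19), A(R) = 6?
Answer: 0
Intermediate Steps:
u = -5 (u = 20/(-4) = 20*(-1/4) = -5)
w = -321/64 (w = -5 + (1/4)/(-16) = -5 + (1/4)*(-1/16) = -5 - 1/64 = -321/64 ≈ -5.0156)
d(t) = 0 (d(t) = -1 - (-3 - 1*(-2)) = -1 - (-3 + 2) = -1 - 1*(-1) = -1 + 1 = 0)
(u*d(A(-3)))*w = -5*0*(-321/64) = 0*(-321/64) = 0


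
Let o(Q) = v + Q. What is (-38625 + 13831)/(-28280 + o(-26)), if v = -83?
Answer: 24794/28389 ≈ 0.87337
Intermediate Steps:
o(Q) = -83 + Q
(-38625 + 13831)/(-28280 + o(-26)) = (-38625 + 13831)/(-28280 + (-83 - 26)) = -24794/(-28280 - 109) = -24794/(-28389) = -24794*(-1/28389) = 24794/28389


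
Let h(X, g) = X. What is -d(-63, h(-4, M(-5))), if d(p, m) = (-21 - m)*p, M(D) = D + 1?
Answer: -1071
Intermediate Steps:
M(D) = 1 + D
d(p, m) = p*(-21 - m)
-d(-63, h(-4, M(-5))) = -(-1)*(-63)*(21 - 4) = -(-1)*(-63)*17 = -1*1071 = -1071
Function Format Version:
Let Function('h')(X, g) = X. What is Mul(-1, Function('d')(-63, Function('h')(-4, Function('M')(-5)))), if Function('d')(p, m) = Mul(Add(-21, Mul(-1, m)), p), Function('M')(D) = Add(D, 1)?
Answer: -1071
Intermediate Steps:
Function('M')(D) = Add(1, D)
Function('d')(p, m) = Mul(p, Add(-21, Mul(-1, m)))
Mul(-1, Function('d')(-63, Function('h')(-4, Function('M')(-5)))) = Mul(-1, Mul(-1, -63, Add(21, -4))) = Mul(-1, Mul(-1, -63, 17)) = Mul(-1, 1071) = -1071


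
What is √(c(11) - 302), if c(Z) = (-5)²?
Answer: I*√277 ≈ 16.643*I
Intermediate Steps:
c(Z) = 25
√(c(11) - 302) = √(25 - 302) = √(-277) = I*√277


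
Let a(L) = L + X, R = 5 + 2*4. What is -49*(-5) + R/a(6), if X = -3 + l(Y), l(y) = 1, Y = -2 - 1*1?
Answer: 993/4 ≈ 248.25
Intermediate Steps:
Y = -3 (Y = -2 - 1 = -3)
R = 13 (R = 5 + 8 = 13)
X = -2 (X = -3 + 1 = -2)
a(L) = -2 + L (a(L) = L - 2 = -2 + L)
-49*(-5) + R/a(6) = -49*(-5) + 13/(-2 + 6) = 245 + 13/4 = 993/4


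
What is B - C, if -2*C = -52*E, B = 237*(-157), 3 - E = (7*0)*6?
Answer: -37287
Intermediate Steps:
E = 3 (E = 3 - 7*0*6 = 3 - 0*6 = 3 - 1*0 = 3 + 0 = 3)
B = -37209
C = 78 (C = -(-26)*3 = -½*(-156) = 78)
B - C = -37209 - 1*78 = -37209 - 78 = -37287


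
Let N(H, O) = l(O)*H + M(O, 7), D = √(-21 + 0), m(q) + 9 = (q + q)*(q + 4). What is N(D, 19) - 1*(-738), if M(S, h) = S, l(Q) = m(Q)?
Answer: 757 + 865*I*√21 ≈ 757.0 + 3963.9*I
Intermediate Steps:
m(q) = -9 + 2*q*(4 + q) (m(q) = -9 + (q + q)*(q + 4) = -9 + (2*q)*(4 + q) = -9 + 2*q*(4 + q))
l(Q) = -9 + 2*Q² + 8*Q
D = I*√21 (D = √(-21) = I*√21 ≈ 4.5826*I)
N(H, O) = O + H*(-9 + 2*O² + 8*O) (N(H, O) = (-9 + 2*O² + 8*O)*H + O = H*(-9 + 2*O² + 8*O) + O = O + H*(-9 + 2*O² + 8*O))
N(D, 19) - 1*(-738) = (19 + (I*√21)*(-9 + 2*19² + 8*19)) - 1*(-738) = (19 + (I*√21)*(-9 + 2*361 + 152)) + 738 = (19 + (I*√21)*(-9 + 722 + 152)) + 738 = (19 + (I*√21)*865) + 738 = (19 + 865*I*√21) + 738 = 757 + 865*I*√21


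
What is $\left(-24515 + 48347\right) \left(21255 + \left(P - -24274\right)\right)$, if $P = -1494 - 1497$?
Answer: $1013765616$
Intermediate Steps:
$P = -2991$ ($P = -1494 - 1497 = -2991$)
$\left(-24515 + 48347\right) \left(21255 + \left(P - -24274\right)\right) = \left(-24515 + 48347\right) \left(21255 - -21283\right) = 23832 \left(21255 + \left(-2991 + 24274\right)\right) = 23832 \left(21255 + 21283\right) = 23832 \cdot 42538 = 1013765616$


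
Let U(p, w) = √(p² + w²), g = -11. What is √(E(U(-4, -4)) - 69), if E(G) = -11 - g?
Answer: I*√69 ≈ 8.3066*I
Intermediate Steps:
E(G) = 0 (E(G) = -11 - 1*(-11) = -11 + 11 = 0)
√(E(U(-4, -4)) - 69) = √(0 - 69) = √(-69) = I*√69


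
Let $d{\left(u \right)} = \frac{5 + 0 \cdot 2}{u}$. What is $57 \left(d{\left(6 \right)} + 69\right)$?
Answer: $\frac{7961}{2} \approx 3980.5$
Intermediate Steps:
$d{\left(u \right)} = \frac{5}{u}$ ($d{\left(u \right)} = \frac{5 + 0}{u} = \frac{5}{u}$)
$57 \left(d{\left(6 \right)} + 69\right) = 57 \left(\frac{5}{6} + 69\right) = 57 \cdot \frac{419}{6} = \frac{7961}{2}$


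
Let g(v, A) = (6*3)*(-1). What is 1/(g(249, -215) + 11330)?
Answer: 1/11312 ≈ 8.8402e-5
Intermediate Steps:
g(v, A) = -18 (g(v, A) = 18*(-1) = -18)
1/(g(249, -215) + 11330) = 1/(-18 + 11330) = 1/11312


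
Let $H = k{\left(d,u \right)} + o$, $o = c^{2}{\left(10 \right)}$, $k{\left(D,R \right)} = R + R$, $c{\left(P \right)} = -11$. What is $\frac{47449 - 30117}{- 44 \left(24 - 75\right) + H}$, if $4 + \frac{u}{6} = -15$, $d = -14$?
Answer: $\frac{17332}{2137} \approx 8.1104$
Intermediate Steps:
$u = -114$ ($u = -24 + 6 \left(-15\right) = -24 - 90 = -114$)
$k{\left(D,R \right)} = 2 R$
$o = 121$ ($o = \left(-11\right)^{2} = 121$)
$H = -107$ ($H = 2 \left(-114\right) + 121 = -228 + 121 = -107$)
$\frac{47449 - 30117}{- 44 \left(24 - 75\right) + H} = \frac{47449 - 30117}{- 44 \left(24 - 75\right) - 107} = \frac{17332}{\left(-44\right) \left(-51\right) - 107} = \frac{17332}{2244 - 107} = \frac{17332}{2137}$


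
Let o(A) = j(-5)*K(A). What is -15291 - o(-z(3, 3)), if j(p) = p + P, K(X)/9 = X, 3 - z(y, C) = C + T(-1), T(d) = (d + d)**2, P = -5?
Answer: -14931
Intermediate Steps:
T(d) = 4*d**2 (T(d) = (2*d)**2 = 4*d**2)
z(y, C) = -1 - C (z(y, C) = 3 - (C + 4*(-1)**2) = 3 - (C + 4*1) = 3 - (C + 4) = 3 - (4 + C) = 3 + (-4 - C) = -1 - C)
K(X) = 9*X
j(p) = -5 + p (j(p) = p - 5 = -5 + p)
o(A) = -90*A (o(A) = (-5 - 5)*(9*A) = -90*A)
-15291 - o(-z(3, 3)) = -15291 - (-90)*(-(-1 - 1*3)) = -15291 - (-90)*(-(-1 - 3)) = -15291 - (-90)*(-1*(-4)) = -15291 - (-90)*4 = -15291 - 1*(-360) = -15291 + 360 = -14931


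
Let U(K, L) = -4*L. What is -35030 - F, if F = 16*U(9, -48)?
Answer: -38102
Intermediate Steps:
F = 3072 (F = 16*(-4*(-48)) = 16*192 = 3072)
-35030 - F = -35030 - 1*3072 = -35030 - 3072 = -38102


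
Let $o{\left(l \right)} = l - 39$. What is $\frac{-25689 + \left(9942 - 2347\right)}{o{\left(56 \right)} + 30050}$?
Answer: $- \frac{18094}{30067} \approx -0.60179$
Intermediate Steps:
$o{\left(l \right)} = -39 + l$ ($o{\left(l \right)} = l - 39 = -39 + l$)
$\frac{-25689 + \left(9942 - 2347\right)}{o{\left(56 \right)} + 30050} = \frac{-25689 + \left(9942 - 2347\right)}{\left(-39 + 56\right) + 30050} = \frac{-25689 + 7595}{17 + 30050} = - \frac{18094}{30067}$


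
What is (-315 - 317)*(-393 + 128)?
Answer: 167480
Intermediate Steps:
(-315 - 317)*(-393 + 128) = -632*(-265) = 167480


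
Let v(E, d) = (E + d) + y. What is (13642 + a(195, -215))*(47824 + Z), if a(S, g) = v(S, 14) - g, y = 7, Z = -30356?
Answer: 245827164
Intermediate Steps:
v(E, d) = 7 + E + d (v(E, d) = (E + d) + 7 = 7 + E + d)
a(S, g) = 21 + S - g (a(S, g) = (7 + S + 14) - g = (21 + S) - g = 21 + S - g)
(13642 + a(195, -215))*(47824 + Z) = (13642 + (21 + 195 - 1*(-215)))*(47824 - 30356) = (13642 + (21 + 195 + 215))*17468 = (13642 + 431)*17468 = 14073*17468 = 245827164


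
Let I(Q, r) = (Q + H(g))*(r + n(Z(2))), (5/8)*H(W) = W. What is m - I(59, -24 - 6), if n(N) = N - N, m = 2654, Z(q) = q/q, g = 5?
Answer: 4664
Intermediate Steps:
H(W) = 8*W/5
Z(q) = 1
n(N) = 0
I(Q, r) = r*(8 + Q) (I(Q, r) = (Q + (8/5)*5)*(r + 0) = (Q + 8)*r = (8 + Q)*r = r*(8 + Q))
m - I(59, -24 - 6) = 2654 - (-24 - 6)*(8 + 59) = 2654 - (-30)*67 = 2654 - 1*(-2010) = 2654 + 2010 = 4664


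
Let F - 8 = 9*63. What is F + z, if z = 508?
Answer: 1083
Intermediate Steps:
F = 575 (F = 8 + 9*63 = 8 + 567 = 575)
F + z = 575 + 508 = 1083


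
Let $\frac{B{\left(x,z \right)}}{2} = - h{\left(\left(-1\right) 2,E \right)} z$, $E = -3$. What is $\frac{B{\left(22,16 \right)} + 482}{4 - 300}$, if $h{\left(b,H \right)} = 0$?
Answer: $- \frac{241}{148} \approx -1.6284$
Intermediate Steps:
$B{\left(x,z \right)} = 0$ ($B{\left(x,z \right)} = 2 \left(-1\right) 0 z = 2 \cdot 0 z = 2 \cdot 0 = 0$)
$\frac{B{\left(22,16 \right)} + 482}{4 - 300} = \frac{0 + 482}{4 - 300} = \frac{482}{-296} = 482 \left(- \frac{1}{296}\right) = - \frac{241}{148}$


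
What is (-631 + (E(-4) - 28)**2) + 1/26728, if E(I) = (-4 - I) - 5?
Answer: 12241425/26728 ≈ 458.00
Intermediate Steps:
E(I) = -9 - I
(-631 + (E(-4) - 28)**2) + 1/26728 = (-631 + ((-9 - 1*(-4)) - 28)**2) + 1/26728 = (-631 + ((-9 + 4) - 28)**2) + 1/26728 = (-631 + (-5 - 28)**2) + 1/26728 = (-631 + (-33)**2) + 1/26728 = (-631 + 1089) + 1/26728 = 458 + 1/26728 = 12241425/26728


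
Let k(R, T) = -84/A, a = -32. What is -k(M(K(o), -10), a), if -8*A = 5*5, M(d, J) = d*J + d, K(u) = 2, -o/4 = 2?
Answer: -672/25 ≈ -26.880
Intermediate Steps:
o = -8 (o = -4*2 = -8)
M(d, J) = d + J*d (M(d, J) = J*d + d = d + J*d)
A = -25/8 (A = -5*5/8 = -1/8*25 = -25/8 ≈ -3.1250)
k(R, T) = 672/25 (k(R, T) = -84/(-25/8) = -84*(-8/25) = 672/25)
-k(M(K(o), -10), a) = -1*672/25 = -672/25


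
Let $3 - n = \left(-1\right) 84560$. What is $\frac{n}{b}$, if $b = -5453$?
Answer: $- \frac{84563}{5453} \approx -15.508$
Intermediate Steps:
$n = 84563$ ($n = 3 - \left(-1\right) 84560 = 3 - -84560 = 3 + 84560 = 84563$)
$\frac{n}{b} = \frac{84563}{-5453} = 84563 \left(- \frac{1}{5453}\right) = - \frac{84563}{5453}$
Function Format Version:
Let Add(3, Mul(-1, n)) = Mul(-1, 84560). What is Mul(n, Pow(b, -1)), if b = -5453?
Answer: Rational(-84563, 5453) ≈ -15.508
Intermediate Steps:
n = 84563 (n = Add(3, Mul(-1, Mul(-1, 84560))) = Add(3, Mul(-1, -84560)) = Add(3, 84560) = 84563)
Mul(n, Pow(b, -1)) = Mul(84563, Pow(-5453, -1)) = Mul(84563, Rational(-1, 5453)) = Rational(-84563, 5453)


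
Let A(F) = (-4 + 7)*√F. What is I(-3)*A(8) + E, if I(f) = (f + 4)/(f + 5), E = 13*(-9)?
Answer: -117 + 3*√2 ≈ -112.76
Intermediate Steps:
E = -117
I(f) = (4 + f)/(5 + f)
A(F) = 3*√F
I(-3)*A(8) + E = ((4 - 3)/(5 - 3))*(3*√8) - 117 = (1/2)*(3*(2*√2)) - 117 = ((½)*1)*(6*√2) - 117 = (6*√2)/2 - 117 = 3*√2 - 117 = -117 + 3*√2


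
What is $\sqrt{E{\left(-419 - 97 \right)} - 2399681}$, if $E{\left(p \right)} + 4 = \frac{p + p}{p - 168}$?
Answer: $\frac{i \sqrt{7796571663}}{57} \approx 1549.1 i$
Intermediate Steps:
$E{\left(p \right)} = -4 + \frac{2 p}{-168 + p}$ ($E{\left(p \right)} = -4 + \frac{p + p}{p - 168} = -4 + \frac{2 p}{-168 + p}$)
$\sqrt{E{\left(-419 - 97 \right)} - 2399681} = \sqrt{\frac{2 \left(336 - \left(-419 - 97\right)\right)}{-168 - 516} - 2399681} = \sqrt{\frac{2 \left(336 - -516\right)}{-168 - 516} - 2399681} = \sqrt{\frac{2 \left(336 + 516\right)}{-684} - 2399681} = \sqrt{2 \left(- \frac{1}{684}\right) 852 - 2399681} = \sqrt{- \frac{142}{57} - 2399681} = \sqrt{- \frac{136781959}{57}} = \frac{i \sqrt{7796571663}}{57}$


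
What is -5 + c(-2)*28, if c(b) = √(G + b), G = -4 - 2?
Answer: -5 + 56*I*√2 ≈ -5.0 + 79.196*I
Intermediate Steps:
G = -6
c(b) = √(-6 + b)
-5 + c(-2)*28 = -5 + √(-6 - 2)*28 = -5 + √(-8)*28 = -5 + (2*I*√2)*28 = -5 + 56*I*√2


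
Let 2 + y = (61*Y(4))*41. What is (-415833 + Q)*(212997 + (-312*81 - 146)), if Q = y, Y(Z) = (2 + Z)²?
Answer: -61113050621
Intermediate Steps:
y = 90034 (y = -2 + (61*(2 + 4)²)*41 = -2 + (61*6²)*41 = -2 + (61*36)*41 = -2 + 2196*41 = -2 + 90036 = 90034)
Q = 90034
(-415833 + Q)*(212997 + (-312*81 - 146)) = (-415833 + 90034)*(212997 + (-312*81 - 146)) = -325799*(212997 + (-25272 - 146)) = -325799*(212997 - 25418) = -325799*187579 = -61113050621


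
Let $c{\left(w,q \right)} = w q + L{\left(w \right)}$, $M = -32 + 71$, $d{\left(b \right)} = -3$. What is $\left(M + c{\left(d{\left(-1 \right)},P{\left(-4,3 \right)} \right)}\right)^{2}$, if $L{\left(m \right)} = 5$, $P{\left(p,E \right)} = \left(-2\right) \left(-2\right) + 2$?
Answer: $676$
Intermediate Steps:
$P{\left(p,E \right)} = 6$ ($P{\left(p,E \right)} = 4 + 2 = 6$)
$M = 39$
$c{\left(w,q \right)} = 5 + q w$ ($c{\left(w,q \right)} = w q + 5 = q w + 5 = 5 + q w$)
$\left(M + c{\left(d{\left(-1 \right)},P{\left(-4,3 \right)} \right)}\right)^{2} = \left(39 + \left(5 + 6 \left(-3\right)\right)\right)^{2} = \left(39 + \left(5 - 18\right)\right)^{2} = \left(39 - 13\right)^{2} = 26^{2} = 676$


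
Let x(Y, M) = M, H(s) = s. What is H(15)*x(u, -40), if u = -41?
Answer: -600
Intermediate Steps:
H(15)*x(u, -40) = 15*(-40) = -600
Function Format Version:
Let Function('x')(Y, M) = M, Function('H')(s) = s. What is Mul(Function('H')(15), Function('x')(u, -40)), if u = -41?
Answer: -600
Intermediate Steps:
Mul(Function('H')(15), Function('x')(u, -40)) = Mul(15, -40) = -600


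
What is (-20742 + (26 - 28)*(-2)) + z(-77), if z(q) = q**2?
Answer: -14809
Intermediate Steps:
(-20742 + (26 - 28)*(-2)) + z(-77) = (-20742 + (26 - 28)*(-2)) + (-77)**2 = (-20742 - 2*(-2)) + 5929 = (-20742 + 4) + 5929 = -20738 + 5929 = -14809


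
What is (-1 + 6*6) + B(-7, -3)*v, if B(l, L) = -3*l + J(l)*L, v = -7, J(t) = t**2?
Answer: 917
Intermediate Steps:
B(l, L) = -3*l + L*l**2 (B(l, L) = -3*l + l**2*L = -3*l + L*l**2)
(-1 + 6*6) + B(-7, -3)*v = (-1 + 6*6) - 7*(-3 - 3*(-7))*(-7) = (-1 + 36) - 7*(-3 + 21)*(-7) = 35 - 7*18*(-7) = 35 - 126*(-7) = 35 + 882 = 917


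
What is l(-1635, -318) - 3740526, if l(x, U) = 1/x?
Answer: -6115760011/1635 ≈ -3.7405e+6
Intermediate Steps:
l(-1635, -318) - 3740526 = 1/(-1635) - 3740526 = -1/1635 - 3740526 = -6115760011/1635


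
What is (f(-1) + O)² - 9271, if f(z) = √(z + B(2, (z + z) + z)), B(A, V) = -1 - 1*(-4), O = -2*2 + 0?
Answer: -9271 + (4 - √2)² ≈ -9264.3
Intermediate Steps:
O = -4 (O = -4 + 0 = -4)
B(A, V) = 3 (B(A, V) = -1 + 4 = 3)
f(z) = √(3 + z) (f(z) = √(z + 3) = √(3 + z))
(f(-1) + O)² - 9271 = (√(3 - 1) - 4)² - 9271 = (√2 - 4)² - 9271 = (-4 + √2)² - 9271 = -9271 + (-4 + √2)²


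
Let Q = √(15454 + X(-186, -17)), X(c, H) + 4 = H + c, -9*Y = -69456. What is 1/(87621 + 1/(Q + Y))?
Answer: 579680936797/50792223438223322 + √15247/457130010944009898 ≈ 1.1413e-5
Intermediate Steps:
Y = 23152/3 (Y = -⅑*(-69456) = 23152/3 ≈ 7717.3)
X(c, H) = -4 + H + c (X(c, H) = -4 + (H + c) = -4 + H + c)
Q = √15247 (Q = √(15454 + (-4 - 17 - 186)) = √(15454 - 207) = √15247 ≈ 123.48)
1/(87621 + 1/(Q + Y)) = 1/(87621 + 1/(√15247 + 23152/3)) = 1/(87621 + 1/(23152/3 + √15247))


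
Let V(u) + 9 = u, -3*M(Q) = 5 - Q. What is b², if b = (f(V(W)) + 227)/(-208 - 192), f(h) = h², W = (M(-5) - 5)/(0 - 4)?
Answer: 1566338929/3317760000 ≈ 0.47211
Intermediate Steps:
M(Q) = -5/3 + Q/3 (M(Q) = -(5 - Q)/3 = -5/3 + Q/3)
W = 25/12 (W = ((-5/3 + (⅓)*(-5)) - 5)/(0 - 4) = ((-5/3 - 5/3) - 5)/(-4) = (-10/3 - 5)*(-¼) = -25/3*(-¼) = 25/12 ≈ 2.0833)
V(u) = -9 + u
b = -39577/57600 (b = ((-9 + 25/12)² + 227)/(-208 - 192) = ((-83/12)² + 227)/(-400) = (6889/144 + 227)*(-1/400) = (39577/144)*(-1/400) = -39577/57600 ≈ -0.68710)
b² = (-39577/57600)² = 1566338929/3317760000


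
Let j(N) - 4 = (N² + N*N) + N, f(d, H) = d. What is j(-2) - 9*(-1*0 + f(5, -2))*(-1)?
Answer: 55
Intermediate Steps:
j(N) = 4 + N + 2*N² (j(N) = 4 + ((N² + N*N) + N) = 4 + ((N² + N²) + N) = 4 + (2*N² + N) = 4 + (N + 2*N²) = 4 + N + 2*N²)
j(-2) - 9*(-1*0 + f(5, -2))*(-1) = (4 - 2 + 2*(-2)²) - 9*(-1*0 + 5)*(-1) = (4 - 2 + 2*4) - 9*(0 + 5)*(-1) = (4 - 2 + 8) - 45*(-1) = 10 - 9*(-5) = 10 + 45 = 55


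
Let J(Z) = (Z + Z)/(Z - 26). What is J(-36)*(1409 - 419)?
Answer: 35640/31 ≈ 1149.7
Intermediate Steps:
J(Z) = 2*Z/(-26 + Z) (J(Z) = (2*Z)/(-26 + Z) = 2*Z/(-26 + Z))
J(-36)*(1409 - 419) = (2*(-36)/(-26 - 36))*(1409 - 419) = (2*(-36)/(-62))*990 = (2*(-36)*(-1/62))*990 = (36/31)*990 = 35640/31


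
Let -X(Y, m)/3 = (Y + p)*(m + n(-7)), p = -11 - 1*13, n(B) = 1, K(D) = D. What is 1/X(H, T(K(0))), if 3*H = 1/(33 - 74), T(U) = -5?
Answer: -41/11812 ≈ -0.0034710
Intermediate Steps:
p = -24 (p = -11 - 13 = -24)
H = -1/123 (H = 1/(3*(33 - 74)) = (1/3)/(-41) = (1/3)*(-1/41) = -1/123 ≈ -0.0081301)
X(Y, m) = -3*(1 + m)*(-24 + Y) (X(Y, m) = -3*(Y - 24)*(m + 1) = -3*(-24 + Y)*(1 + m) = -3*(1 + m)*(-24 + Y))
1/X(H, T(K(0))) = 1/(72 - 3*(-1/123) + 72*(-5) - 3*(-1/123)*(-5)) = 1/(72 + 1/41 - 360 - 5/41) = 1/(-11812/41) = -41/11812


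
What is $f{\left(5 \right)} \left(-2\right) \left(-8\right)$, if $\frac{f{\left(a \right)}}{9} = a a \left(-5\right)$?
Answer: $-18000$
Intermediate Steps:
$f{\left(a \right)} = - 45 a^{2}$ ($f{\left(a \right)} = 9 a a \left(-5\right) = 9 a^{2} \left(-5\right) = 9 \left(- 5 a^{2}\right) = - 45 a^{2}$)
$f{\left(5 \right)} \left(-2\right) \left(-8\right) = - 45 \cdot 5^{2} \left(-2\right) \left(-8\right) = \left(-45\right) 25 \left(-2\right) \left(-8\right) = \left(-1125\right) \left(-2\right) \left(-8\right) = 2250 \left(-8\right) = -18000$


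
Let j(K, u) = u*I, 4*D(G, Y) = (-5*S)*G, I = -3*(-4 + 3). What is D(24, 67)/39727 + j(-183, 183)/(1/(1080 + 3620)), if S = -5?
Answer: 102507578250/39727 ≈ 2.5803e+6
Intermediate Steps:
I = 3 (I = -3*(-1) = 3)
D(G, Y) = 25*G/4 (D(G, Y) = ((-5*(-5))*G)/4 = (25*G)/4 = 25*G/4)
j(K, u) = 3*u (j(K, u) = u*3 = 3*u)
D(24, 67)/39727 + j(-183, 183)/(1/(1080 + 3620)) = ((25/4)*24)/39727 + (3*183)/(1/(1080 + 3620)) = 150*(1/39727) + 549/(1/4700) = 150/39727 + 549/(1/4700) = 150/39727 + 549*4700 = 150/39727 + 2580300 = 102507578250/39727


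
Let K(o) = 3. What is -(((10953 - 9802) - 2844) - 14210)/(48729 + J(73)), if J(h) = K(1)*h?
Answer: 5301/16316 ≈ 0.32490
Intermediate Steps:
J(h) = 3*h
-(((10953 - 9802) - 2844) - 14210)/(48729 + J(73)) = -(((10953 - 9802) - 2844) - 14210)/(48729 + 3*73) = -((1151 - 2844) - 14210)/(48729 + 219) = -(-1693 - 14210)/48948 = -(-15903)/48948 = -1*(-5301/16316) = 5301/16316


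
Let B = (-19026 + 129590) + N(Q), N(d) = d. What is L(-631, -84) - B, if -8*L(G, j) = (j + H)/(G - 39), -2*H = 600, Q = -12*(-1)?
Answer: -37042984/335 ≈ -1.1058e+5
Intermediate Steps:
Q = 12
H = -300 (H = -½*600 = -300)
L(G, j) = -(-300 + j)/(8*(-39 + G)) (L(G, j) = -(j - 300)/(8*(G - 39)) = -(-300 + j)/(8*(-39 + G)))
B = 110576 (B = (-19026 + 129590) + 12 = 110564 + 12 = 110576)
L(-631, -84) - B = (300 - 1*(-84))/(8*(-39 - 631)) - 1*110576 = (⅛)*(300 + 84)/(-670) - 110576 = (⅛)*(-1/670)*384 - 110576 = -24/335 - 110576 = -37042984/335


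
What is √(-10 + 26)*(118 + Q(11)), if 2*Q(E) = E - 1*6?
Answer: 482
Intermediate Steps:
Q(E) = -3 + E/2 (Q(E) = (E - 1*6)/2 = (E - 6)/2 = (-6 + E)/2 = -3 + E/2)
√(-10 + 26)*(118 + Q(11)) = √(-10 + 26)*(118 + (-3 + (½)*11)) = √16*(118 + (-3 + 11/2)) = 4*(118 + 5/2) = 4*(241/2) = 482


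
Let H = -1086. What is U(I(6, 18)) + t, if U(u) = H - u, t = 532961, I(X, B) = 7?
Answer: 531868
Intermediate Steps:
U(u) = -1086 - u
U(I(6, 18)) + t = (-1086 - 1*7) + 532961 = (-1086 - 7) + 532961 = -1093 + 532961 = 531868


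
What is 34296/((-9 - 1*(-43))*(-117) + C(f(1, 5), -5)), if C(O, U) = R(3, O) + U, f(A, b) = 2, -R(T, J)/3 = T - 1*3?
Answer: -34296/3983 ≈ -8.6106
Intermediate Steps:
R(T, J) = 9 - 3*T (R(T, J) = -3*(T - 1*3) = -3*(T - 3) = -3*(-3 + T) = 9 - 3*T)
C(O, U) = U (C(O, U) = (9 - 3*3) + U = (9 - 9) + U = 0 + U = U)
34296/((-9 - 1*(-43))*(-117) + C(f(1, 5), -5)) = 34296/((-9 - 1*(-43))*(-117) - 5) = 34296/((-9 + 43)*(-117) - 5) = 34296/(34*(-117) - 5) = 34296/(-3978 - 5) = 34296/(-3983) = 34296*(-1/3983) = -34296/3983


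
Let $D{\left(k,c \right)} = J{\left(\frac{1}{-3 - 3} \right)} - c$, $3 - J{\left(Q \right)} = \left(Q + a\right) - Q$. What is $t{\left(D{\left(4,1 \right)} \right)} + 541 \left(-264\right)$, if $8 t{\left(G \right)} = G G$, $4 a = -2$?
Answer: $- \frac{4570343}{32} \approx -1.4282 \cdot 10^{5}$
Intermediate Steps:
$a = - \frac{1}{2}$ ($a = \frac{1}{4} \left(-2\right) = - \frac{1}{2} \approx -0.5$)
$J{\left(Q \right)} = \frac{7}{2}$ ($J{\left(Q \right)} = 3 - \left(\left(Q - \frac{1}{2}\right) - Q\right) = 3 - \left(\left(- \frac{1}{2} + Q\right) - Q\right) = 3 - - \frac{1}{2} = 3 + \frac{1}{2} = \frac{7}{2}$)
$D{\left(k,c \right)} = \frac{7}{2} - c$
$t{\left(G \right)} = \frac{G^{2}}{8}$ ($t{\left(G \right)} = \frac{G G}{8} = \frac{G^{2}}{8}$)
$t{\left(D{\left(4,1 \right)} \right)} + 541 \left(-264\right) = \frac{\left(\frac{7}{2} - 1\right)^{2}}{8} + 541 \left(-264\right) = \frac{\left(\frac{7}{2} - 1\right)^{2}}{8} - 142824 = \frac{\left(\frac{5}{2}\right)^{2}}{8} - 142824 = \frac{1}{8} \cdot \frac{25}{4} - 142824 = \frac{25}{32} - 142824 = - \frac{4570343}{32}$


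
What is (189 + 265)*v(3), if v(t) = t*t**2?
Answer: 12258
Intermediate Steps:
v(t) = t**3
(189 + 265)*v(3) = (189 + 265)*3**3 = 454*27 = 12258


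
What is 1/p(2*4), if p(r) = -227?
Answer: -1/227 ≈ -0.0044053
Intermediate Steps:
1/p(2*4) = 1/(-227) = -1/227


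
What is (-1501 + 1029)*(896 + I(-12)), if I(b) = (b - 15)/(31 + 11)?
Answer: -2958260/7 ≈ -4.2261e+5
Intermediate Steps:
I(b) = -5/14 + b/42 (I(b) = (-15 + b)/42 = (-15 + b)*(1/42) = -5/14 + b/42)
(-1501 + 1029)*(896 + I(-12)) = (-1501 + 1029)*(896 + (-5/14 + (1/42)*(-12))) = -472*(896 + (-5/14 - 2/7)) = -472*(896 - 9/14) = -472*12535/14 = -2958260/7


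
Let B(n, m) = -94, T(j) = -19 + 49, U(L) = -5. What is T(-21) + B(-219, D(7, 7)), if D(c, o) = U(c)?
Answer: -64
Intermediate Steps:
D(c, o) = -5
T(j) = 30
T(-21) + B(-219, D(7, 7)) = 30 - 94 = -64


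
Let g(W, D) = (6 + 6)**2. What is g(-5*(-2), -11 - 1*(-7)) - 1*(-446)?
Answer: 590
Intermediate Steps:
g(W, D) = 144 (g(W, D) = 12**2 = 144)
g(-5*(-2), -11 - 1*(-7)) - 1*(-446) = 144 - 1*(-446) = 144 + 446 = 590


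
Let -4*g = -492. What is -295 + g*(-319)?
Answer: -39532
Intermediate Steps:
g = 123 (g = -1/4*(-492) = 123)
-295 + g*(-319) = -295 + 123*(-319) = -295 - 39237 = -39532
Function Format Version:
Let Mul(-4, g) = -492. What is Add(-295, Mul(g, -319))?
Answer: -39532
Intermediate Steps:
g = 123 (g = Mul(Rational(-1, 4), -492) = 123)
Add(-295, Mul(g, -319)) = Add(-295, Mul(123, -319)) = Add(-295, -39237) = -39532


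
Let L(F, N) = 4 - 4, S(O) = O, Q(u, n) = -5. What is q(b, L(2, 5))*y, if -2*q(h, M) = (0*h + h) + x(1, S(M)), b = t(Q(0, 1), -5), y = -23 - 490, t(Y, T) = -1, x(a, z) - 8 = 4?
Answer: 5643/2 ≈ 2821.5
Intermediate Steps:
x(a, z) = 12 (x(a, z) = 8 + 4 = 12)
L(F, N) = 0
y = -513
b = -1
q(h, M) = -6 - h/2 (q(h, M) = -((0*h + h) + 12)/2 = -((0 + h) + 12)/2 = -(h + 12)/2 = -(12 + h)/2 = -6 - h/2)
q(b, L(2, 5))*y = (-6 - 1/2*(-1))*(-513) = (-6 + 1/2)*(-513) = -11/2*(-513) = 5643/2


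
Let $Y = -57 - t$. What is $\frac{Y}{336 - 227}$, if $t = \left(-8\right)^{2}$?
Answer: $- \frac{121}{109} \approx -1.1101$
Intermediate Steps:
$t = 64$
$Y = -121$ ($Y = -57 - 64 = -121$)
$\frac{Y}{336 - 227} = \frac{1}{336 - 227} \left(-121\right) = \frac{1}{109} \left(-121\right) = - \frac{121}{109}$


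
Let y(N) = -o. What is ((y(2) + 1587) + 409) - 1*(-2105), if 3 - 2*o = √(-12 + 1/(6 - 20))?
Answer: 8199/2 + 13*I*√14/28 ≈ 4099.5 + 1.7372*I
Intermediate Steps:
o = 3/2 - 13*I*√14/28 (o = 3/2 - √(-12 + 1/(6 - 20))/2 = 3/2 - √(-12 + 1/(-14))/2 = 3/2 - √(-12 - 1/14)/2 = 3/2 - 13*I*√14/28 ≈ 1.5 - 1.7372*I)
y(N) = -3/2 + 13*I*√14/28 (y(N) = -(3/2 - 13*I*√14/28) = -3/2 + 13*I*√14/28)
((y(2) + 1587) + 409) - 1*(-2105) = (((-3/2 + 13*I*√14/28) + 1587) + 409) - 1*(-2105) = ((3171/2 + 13*I*√14/28) + 409) + 2105 = (3989/2 + 13*I*√14/28) + 2105 = 8199/2 + 13*I*√14/28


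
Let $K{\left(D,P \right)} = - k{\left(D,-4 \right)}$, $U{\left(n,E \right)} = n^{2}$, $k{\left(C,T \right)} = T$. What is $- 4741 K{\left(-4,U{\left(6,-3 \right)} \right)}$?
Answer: $-18964$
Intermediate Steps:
$K{\left(D,P \right)} = 4$ ($K{\left(D,P \right)} = \left(-1\right) \left(-4\right) = 4$)
$- 4741 K{\left(-4,U{\left(6,-3 \right)} \right)} = \left(-4741\right) 4 = -18964$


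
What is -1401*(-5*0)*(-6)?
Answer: 0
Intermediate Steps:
-1401*(-5*0)*(-6) = -0*(-6) = -1401*0 = 0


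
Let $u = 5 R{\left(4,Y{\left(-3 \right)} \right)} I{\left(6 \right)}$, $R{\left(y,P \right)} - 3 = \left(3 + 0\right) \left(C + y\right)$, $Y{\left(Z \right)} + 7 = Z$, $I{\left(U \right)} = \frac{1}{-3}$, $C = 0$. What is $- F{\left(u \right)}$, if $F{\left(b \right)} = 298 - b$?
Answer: $-323$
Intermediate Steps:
$I{\left(U \right)} = - \frac{1}{3}$
$Y{\left(Z \right)} = -7 + Z$
$R{\left(y,P \right)} = 3 + 3 y$ ($R{\left(y,P \right)} = 3 + \left(3 + 0\right) \left(0 + y\right) = 3 + 3 y$)
$u = -25$ ($u = 5 \left(3 + 3 \cdot 4\right) \left(- \frac{1}{3}\right) = 5 \left(3 + 12\right) \left(- \frac{1}{3}\right) = 5 \cdot 15 \left(- \frac{1}{3}\right) = 75 \left(- \frac{1}{3}\right) = -25$)
$- F{\left(u \right)} = - (298 - -25) = - (298 + 25) = \left(-1\right) 323 = -323$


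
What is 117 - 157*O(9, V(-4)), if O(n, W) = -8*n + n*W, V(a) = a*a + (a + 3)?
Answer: -9774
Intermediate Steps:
V(a) = 3 + a + a² (V(a) = a² + (3 + a) = 3 + a + a²)
O(n, W) = -8*n + W*n
117 - 157*O(9, V(-4)) = 117 - 1413*(-8 + (3 - 4 + (-4)²)) = 117 - 1413*(-8 + (3 - 4 + 16)) = 117 - 1413*(-8 + 15) = 117 - 1413*7 = 117 - 157*63 = 117 - 9891 = -9774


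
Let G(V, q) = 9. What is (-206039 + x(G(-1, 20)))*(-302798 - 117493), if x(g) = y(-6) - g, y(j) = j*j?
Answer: 86584989492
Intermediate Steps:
y(j) = j**2
x(g) = 36 - g (x(g) = (-6)**2 - g = 36 - g)
(-206039 + x(G(-1, 20)))*(-302798 - 117493) = (-206039 + (36 - 1*9))*(-302798 - 117493) = (-206039 + (36 - 9))*(-420291) = (-206039 + 27)*(-420291) = -206012*(-420291) = 86584989492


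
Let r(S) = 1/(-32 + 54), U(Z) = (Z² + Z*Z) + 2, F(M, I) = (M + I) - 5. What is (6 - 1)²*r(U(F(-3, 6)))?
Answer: 25/22 ≈ 1.1364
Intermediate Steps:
F(M, I) = -5 + I + M (F(M, I) = (I + M) - 5 = -5 + I + M)
U(Z) = 2 + 2*Z² (U(Z) = (Z² + Z²) + 2 = 2*Z² + 2 = 2 + 2*Z²)
r(S) = 1/22
(6 - 1)²*r(U(F(-3, 6))) = (6 - 1)²*(1/22) = 5²*(1/22) = 25*(1/22) = 25/22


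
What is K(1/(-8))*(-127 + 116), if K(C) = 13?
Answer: -143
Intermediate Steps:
K(1/(-8))*(-127 + 116) = 13*(-127 + 116) = 13*(-11) = -143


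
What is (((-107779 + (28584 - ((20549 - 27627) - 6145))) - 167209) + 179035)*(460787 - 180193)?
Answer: -15193042724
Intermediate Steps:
(((-107779 + (28584 - ((20549 - 27627) - 6145))) - 167209) + 179035)*(460787 - 180193) = (((-107779 + (28584 - (-7078 - 6145))) - 167209) + 179035)*280594 = (((-107779 + (28584 - 1*(-13223))) - 167209) + 179035)*280594 = (((-107779 + (28584 + 13223)) - 167209) + 179035)*280594 = (((-107779 + 41807) - 167209) + 179035)*280594 = ((-65972 - 167209) + 179035)*280594 = (-233181 + 179035)*280594 = -54146*280594 = -15193042724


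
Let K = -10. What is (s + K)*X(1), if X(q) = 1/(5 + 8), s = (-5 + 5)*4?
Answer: -10/13 ≈ -0.76923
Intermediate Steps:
s = 0 (s = 0*4 = 0)
X(q) = 1/13
(s + K)*X(1) = (0 - 10)*(1/13) = -10*1/13 = -10/13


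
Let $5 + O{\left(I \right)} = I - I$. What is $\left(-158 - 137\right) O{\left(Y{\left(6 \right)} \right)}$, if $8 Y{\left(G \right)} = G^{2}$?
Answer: $1475$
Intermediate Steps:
$Y{\left(G \right)} = \frac{G^{2}}{8}$
$O{\left(I \right)} = -5$ ($O{\left(I \right)} = -5 + \left(I - I\right) = -5 + 0 = -5$)
$\left(-158 - 137\right) O{\left(Y{\left(6 \right)} \right)} = \left(-158 - 137\right) \left(-5\right) = \left(-295\right) \left(-5\right) = 1475$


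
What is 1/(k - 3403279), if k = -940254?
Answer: -1/4343533 ≈ -2.3023e-7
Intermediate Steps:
1/(k - 3403279) = 1/(-940254 - 3403279) = 1/(-4343533) = -1/4343533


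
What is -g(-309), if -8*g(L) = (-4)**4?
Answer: 32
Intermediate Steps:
g(L) = -32 (g(L) = -1/8*(-4)**4 = -1/8*256 = -32)
-g(-309) = -1*(-32) = 32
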